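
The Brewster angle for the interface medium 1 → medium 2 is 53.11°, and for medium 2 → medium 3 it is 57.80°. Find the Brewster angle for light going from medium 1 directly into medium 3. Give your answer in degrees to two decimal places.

θ_B ≈ 64.70°

tan θ_B(1→2) = n₂/n₁ = tan 53.11° = 1.3324.
tan θ_B(2→3) = n₃/n₂ = tan 57.80° = 1.5880.
Multiplying, n₃/n₁ = 1.3324 × 1.5880 = 2.1158, and θ_B(1→3) = arctan 2.1158 = 64.70°.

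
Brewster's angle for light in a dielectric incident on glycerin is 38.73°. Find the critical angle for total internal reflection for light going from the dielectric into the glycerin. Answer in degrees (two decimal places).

θ_c ≈ 53.32°

tan θ_B = n₂/n₁ = tan 38.73° = 0.8020.
Total internal reflection: sin θ_c = n₂/n₁ = 0.8020.
θ_c = arcsin(0.8020) = 53.32°.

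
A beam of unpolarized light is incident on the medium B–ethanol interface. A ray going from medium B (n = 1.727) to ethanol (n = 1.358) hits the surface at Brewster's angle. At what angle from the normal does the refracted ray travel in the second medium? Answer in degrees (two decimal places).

θ_t ≈ 51.82°

First find Brewster's angle: tan θ_B = 1.358/1.727 = 0.7863, giving θ_B = 38.18°.
At Brewster's angle the reflected and refracted rays are perpendicular, so θ_t = 90° − θ_B = 90° − 38.18° = 51.82°.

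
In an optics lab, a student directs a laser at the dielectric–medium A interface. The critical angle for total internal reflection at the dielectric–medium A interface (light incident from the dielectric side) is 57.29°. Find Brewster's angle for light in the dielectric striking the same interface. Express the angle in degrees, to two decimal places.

θ_B ≈ 40.08°

n₂/n₁ = sin θ_c = sin 57.29° = 0.8414.
tan θ_B equals the same ratio, so θ_B = arctan(0.8414) = 40.08°.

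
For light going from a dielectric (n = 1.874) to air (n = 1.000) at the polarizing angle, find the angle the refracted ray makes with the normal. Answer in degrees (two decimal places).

θ_t ≈ 61.91°

First find Brewster's angle: tan θ_B = 1.000/1.874 = 0.5336, giving θ_B = 28.09°.
Since θ_B + θ_t = 90° at Brewster incidence, θ_t = 90° − 28.09° = 61.91°.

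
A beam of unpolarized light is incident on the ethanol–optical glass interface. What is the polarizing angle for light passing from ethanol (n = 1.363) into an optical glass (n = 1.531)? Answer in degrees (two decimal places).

Here n₂/n₁ = 1.531/1.363 = 1.1233, and Brewster's law gives tan θ_B = n₂/n₁.
So θ_B = arctan 1.1233 = 48.32°.

θ_B ≈ 48.32°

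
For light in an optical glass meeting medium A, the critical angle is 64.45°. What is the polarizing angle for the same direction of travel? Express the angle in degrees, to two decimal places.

θ_B ≈ 42.06°

sin θ_c = n₂/n₁, so n₂/n₁ = sin 64.45° = 0.9022.
Brewster: tan θ_B = n₂/n₁ = 0.9022.
θ_B = arctan(0.9022) = 42.06°.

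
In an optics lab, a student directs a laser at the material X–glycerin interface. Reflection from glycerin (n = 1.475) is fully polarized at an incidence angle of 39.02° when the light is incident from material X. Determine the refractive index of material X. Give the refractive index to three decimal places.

Full polarization of the reflected beam means tan θ_B = n₂/n₁, where n₁ is the incident medium (material X).
n₁ = n₂ / tan θ_B = 1.475 / tan 39.02° = 1.820.

n ≈ 1.820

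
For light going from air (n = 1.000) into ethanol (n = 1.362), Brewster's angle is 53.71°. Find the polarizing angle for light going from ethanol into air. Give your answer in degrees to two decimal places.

θ_B' ≈ 36.29°

tan θ_B' = n₁/n₂ = 1/tan θ_B, so θ_B' = 90° − θ_B.
θ_B' = 90° − 53.71° = 36.29°.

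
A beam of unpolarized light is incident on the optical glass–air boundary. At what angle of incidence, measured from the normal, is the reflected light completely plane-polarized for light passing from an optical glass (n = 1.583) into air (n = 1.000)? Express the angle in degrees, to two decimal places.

Here n₂/n₁ = 1.000/1.583 = 0.6317, and Brewster's law gives tan θ_B = n₂/n₁. Taking the arctangent, θ_B = 32.28°.

θ_B ≈ 32.28°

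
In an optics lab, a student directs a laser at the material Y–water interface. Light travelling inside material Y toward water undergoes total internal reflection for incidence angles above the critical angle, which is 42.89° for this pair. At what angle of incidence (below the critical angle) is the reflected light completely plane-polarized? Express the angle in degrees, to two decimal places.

θ_B ≈ 34.24°

n₂/n₁ = sin θ_c = sin 42.89° = 0.6806.
tan θ_B equals the same ratio, so θ_B = arctan(0.6806) = 34.24°.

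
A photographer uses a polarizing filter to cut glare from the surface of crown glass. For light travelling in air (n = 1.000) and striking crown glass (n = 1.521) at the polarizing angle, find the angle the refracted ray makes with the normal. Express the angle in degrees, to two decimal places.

θ_t ≈ 33.32°

First find Brewster's angle: tan θ_B = 1.521/1.000 = 1.5210, giving θ_B = 56.68°.
Since θ_B + θ_t = 90° at Brewster incidence, θ_t = 90° − 56.68° = 33.32°.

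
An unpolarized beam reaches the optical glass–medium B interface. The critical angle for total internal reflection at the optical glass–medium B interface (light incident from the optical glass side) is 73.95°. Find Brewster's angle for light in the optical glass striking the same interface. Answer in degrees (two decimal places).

n₂/n₁ = sin θ_c = sin 73.95° = 0.9610.
tan θ_B equals the same ratio, so θ_B = arctan(0.9610) = 43.86°.

θ_B ≈ 43.86°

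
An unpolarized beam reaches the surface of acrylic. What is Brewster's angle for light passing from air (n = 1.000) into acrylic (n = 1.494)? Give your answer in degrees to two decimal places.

θ_B ≈ 56.20°

Here n₂/n₁ = 1.494/1.000 = 1.4940, and Brewster's law gives tan θ_B = n₂/n₁.
So θ_B = arctan 1.4940 = 56.20°.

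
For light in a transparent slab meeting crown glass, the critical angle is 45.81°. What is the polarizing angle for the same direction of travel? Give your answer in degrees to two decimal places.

sin θ_c = n₂/n₁, so n₂/n₁ = sin 45.81° = 0.7170.
Brewster: tan θ_B = n₂/n₁ = 0.7170.
θ_B = arctan(0.7170) = 35.64°.

θ_B ≈ 35.64°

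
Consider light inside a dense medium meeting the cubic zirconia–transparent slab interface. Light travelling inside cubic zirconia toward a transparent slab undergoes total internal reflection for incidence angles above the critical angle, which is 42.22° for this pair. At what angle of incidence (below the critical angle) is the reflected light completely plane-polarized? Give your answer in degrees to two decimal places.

sin θ_c = n₂/n₁, so n₂/n₁ = sin 42.22° = 0.6720.
Brewster: tan θ_B = n₂/n₁ = 0.6720.
θ_B = arctan(0.6720) = 33.90°.

θ_B ≈ 33.90°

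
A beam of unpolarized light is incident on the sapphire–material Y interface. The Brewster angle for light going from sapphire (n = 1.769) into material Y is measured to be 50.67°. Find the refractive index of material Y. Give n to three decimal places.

Full polarization of the reflected beam means tan θ_B = n₂/n₁, where n₁ is the incident medium (sapphire).
n₂ = n₁ tan θ_B = 1.769 × tan 50.67° = 2.159.

n ≈ 2.159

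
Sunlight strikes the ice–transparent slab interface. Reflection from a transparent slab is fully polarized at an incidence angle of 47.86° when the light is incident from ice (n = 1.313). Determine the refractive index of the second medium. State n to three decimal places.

n ≈ 1.451

Brewster's law: tan θ_B = n₂/n₁ (light incident in ice, refracted into a transparent slab).
n₂ = n₁ tan θ_B = 1.313 × tan 47.86° = 1.451.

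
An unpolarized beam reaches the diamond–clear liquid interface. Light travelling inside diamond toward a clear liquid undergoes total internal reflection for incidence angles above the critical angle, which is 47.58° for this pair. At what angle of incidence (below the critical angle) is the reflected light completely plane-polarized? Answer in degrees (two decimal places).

n₂/n₁ = sin θ_c = sin 47.58° = 0.7382.
tan θ_B equals the same ratio, so θ_B = arctan(0.7382) = 36.44°.

θ_B ≈ 36.44°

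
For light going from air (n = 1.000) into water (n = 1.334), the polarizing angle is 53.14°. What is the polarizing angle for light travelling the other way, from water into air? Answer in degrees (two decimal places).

Reversing the direction swaps n₁ and n₂, so tan θ_B' = 1/tan θ_B and θ_B' = 90° − θ_B.
Hence θ_B' = 90° − 53.14° = 36.86°.

θ_B' ≈ 36.86°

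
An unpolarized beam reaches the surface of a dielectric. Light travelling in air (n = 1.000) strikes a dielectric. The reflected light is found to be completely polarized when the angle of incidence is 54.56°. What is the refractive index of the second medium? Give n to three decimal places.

n ≈ 1.405

At Brewster's angle, tan θ_B = n₂/n₁ with n₁ on the incident side (air) and n₂ on the transmitted side (a dielectric).
n₂ = n₁ tan θ_B = 1.000 × tan 54.56° = 1.405.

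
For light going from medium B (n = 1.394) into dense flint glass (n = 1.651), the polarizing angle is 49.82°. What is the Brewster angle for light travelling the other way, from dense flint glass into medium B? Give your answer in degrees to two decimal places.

θ_B' ≈ 40.18°

tan θ_B' = n₁/n₂ = 1/tan θ_B, so θ_B' = 90° − θ_B.
θ_B' = 90° − 49.82° = 40.18°.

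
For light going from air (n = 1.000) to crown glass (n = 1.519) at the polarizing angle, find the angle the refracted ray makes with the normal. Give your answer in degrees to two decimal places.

θ_B = arctan(n₂/n₁) = arctan(1.519/1.000) = 56.64°.
At Brewster's angle the reflected and refracted rays are perpendicular, so θ_t = 90° − θ_B = 90° − 56.64° = 33.36°.

θ_t ≈ 33.36°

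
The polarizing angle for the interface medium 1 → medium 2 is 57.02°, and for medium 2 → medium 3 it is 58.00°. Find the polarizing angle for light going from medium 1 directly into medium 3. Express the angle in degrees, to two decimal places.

θ_B ≈ 67.93°

tan θ_B(1→2) = n₂/n₁ = tan 57.02° = 1.5410.
tan θ_B(2→3) = n₃/n₂ = tan 58.00° = 1.6003.
Multiplying, n₃/n₁ = 1.5410 × 1.6003 = 2.4662, and θ_B(1→3) = arctan 2.4662 = 67.93°.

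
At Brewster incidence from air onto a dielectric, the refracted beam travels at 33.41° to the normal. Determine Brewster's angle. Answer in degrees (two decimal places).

θ_B ≈ 56.59°

At Brewster's angle the reflected and refracted rays are perpendicular, so θ_B + θ_t = 90°.
So θ_B = 90° − θ_t = 90° − 33.41° = 56.59°.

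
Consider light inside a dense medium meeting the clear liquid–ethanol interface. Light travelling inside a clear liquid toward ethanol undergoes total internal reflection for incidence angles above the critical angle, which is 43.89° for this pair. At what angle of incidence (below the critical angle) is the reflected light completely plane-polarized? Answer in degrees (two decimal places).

At the critical angle sin θ_c = n₂/n₁, giving n₂/n₁ = sin 43.89° = 0.6933.
Then tan θ_B = n₂/n₁ = 0.6933, so θ_B = arctan 0.6933 = 34.73°.

θ_B ≈ 34.73°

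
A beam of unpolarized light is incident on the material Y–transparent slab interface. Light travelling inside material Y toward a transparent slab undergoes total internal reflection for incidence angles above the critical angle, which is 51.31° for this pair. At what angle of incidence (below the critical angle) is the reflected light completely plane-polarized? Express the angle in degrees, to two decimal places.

At the critical angle sin θ_c = n₂/n₁, giving n₂/n₁ = sin 51.31° = 0.7805.
Then tan θ_B = n₂/n₁ = 0.7805, so θ_B = arctan 0.7805 = 37.97°.

θ_B ≈ 37.97°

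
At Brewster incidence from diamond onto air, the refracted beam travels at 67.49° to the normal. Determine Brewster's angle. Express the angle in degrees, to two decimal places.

At Brewster's angle the reflected and refracted rays are perpendicular, so θ_B + θ_t = 90°.
θ_B = 90° − 67.49° = 22.51°.

θ_B ≈ 22.51°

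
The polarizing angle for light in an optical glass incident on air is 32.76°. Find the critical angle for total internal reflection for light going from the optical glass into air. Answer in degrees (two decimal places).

From Brewster, n₂/n₁ = tan θ_B = tan 32.76° = 0.6435.
Then sin θ_c = n₂/n₁ = 0.6435, so θ_c = arcsin 0.6435 = 40.05°.

θ_c ≈ 40.05°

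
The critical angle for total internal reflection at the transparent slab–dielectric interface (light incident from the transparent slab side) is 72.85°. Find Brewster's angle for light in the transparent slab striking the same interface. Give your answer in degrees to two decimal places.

θ_B ≈ 43.70°

n₂/n₁ = sin θ_c = sin 72.85° = 0.9555.
tan θ_B equals the same ratio, so θ_B = arctan(0.9555) = 43.70°.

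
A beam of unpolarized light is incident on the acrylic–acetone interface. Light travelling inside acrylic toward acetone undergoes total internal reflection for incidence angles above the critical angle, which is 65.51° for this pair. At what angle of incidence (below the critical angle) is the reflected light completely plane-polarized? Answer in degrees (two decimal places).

θ_B ≈ 42.30°

n₂/n₁ = sin θ_c = sin 65.51° = 0.9100.
tan θ_B equals the same ratio, so θ_B = arctan(0.9100) = 42.30°.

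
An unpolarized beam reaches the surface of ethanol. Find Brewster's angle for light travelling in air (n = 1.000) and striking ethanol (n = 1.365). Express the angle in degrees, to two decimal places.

The reflected p-component vanishes when tan θ_B = n₂/n₁.
Brewster's condition: tan θ_B = n₂/n₁ = 1.365/1.000 = 1.3650. Taking the arctangent, θ_B = 53.77°.

θ_B ≈ 53.77°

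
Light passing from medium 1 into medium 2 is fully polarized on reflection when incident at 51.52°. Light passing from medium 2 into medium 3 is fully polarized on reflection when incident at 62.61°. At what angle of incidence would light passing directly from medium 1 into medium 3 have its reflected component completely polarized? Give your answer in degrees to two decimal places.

Each Brewster angle gives a ratio: n₂/n₁ = tan 51.52° = 1.2581, n₃/n₂ = tan 62.61° = 1.9300.
So n₃/n₁ = (n₂/n₁)(n₃/n₂) = 1.2581 × 1.9300 = 2.4281.
θ_B(1→3) = arctan(2.4281) = 67.62°.

θ_B ≈ 67.62°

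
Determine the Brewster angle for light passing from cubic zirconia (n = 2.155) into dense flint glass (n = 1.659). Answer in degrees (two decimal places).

At Brewster's angle the reflected and refracted rays are perpendicular, which with Snell's law gives tan θ_B = n₂/n₁.
tan θ_B = n₂/n₁ = 1.659/2.155 = 0.7698.
θ_B = arctan(0.7698) = 37.59°.

θ_B ≈ 37.59°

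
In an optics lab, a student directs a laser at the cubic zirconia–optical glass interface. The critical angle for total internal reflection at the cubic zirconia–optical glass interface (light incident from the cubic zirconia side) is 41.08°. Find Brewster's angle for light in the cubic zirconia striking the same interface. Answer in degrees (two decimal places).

θ_B ≈ 33.31°

At the critical angle sin θ_c = n₂/n₁, giving n₂/n₁ = sin 41.08° = 0.6571.
Then tan θ_B = n₂/n₁ = 0.6571, so θ_B = arctan 0.6571 = 33.31°.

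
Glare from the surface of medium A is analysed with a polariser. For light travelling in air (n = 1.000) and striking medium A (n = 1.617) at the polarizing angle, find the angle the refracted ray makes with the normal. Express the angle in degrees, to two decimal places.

First find Brewster's angle: tan θ_B = 1.617/1.000 = 1.6170, giving θ_B = 58.27°.
At Brewster's angle the reflected and refracted rays are perpendicular, so θ_t = 90° − θ_B = 90° − 58.27° = 31.73°.

θ_t ≈ 31.73°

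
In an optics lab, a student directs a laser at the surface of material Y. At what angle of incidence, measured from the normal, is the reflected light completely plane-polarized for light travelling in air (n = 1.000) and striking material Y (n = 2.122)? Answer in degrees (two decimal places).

θ_B ≈ 64.77°

Brewster's condition: tan θ_B = n₂/n₁ = 2.122/1.000 = 2.1220.
θ_B = arctan(2.1220) = 64.77°.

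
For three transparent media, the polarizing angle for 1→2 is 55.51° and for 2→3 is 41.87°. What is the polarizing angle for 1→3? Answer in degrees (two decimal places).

θ_B ≈ 52.53°

tan θ_B(1→2) = n₂/n₁ = tan 55.51° = 1.4556.
tan θ_B(2→3) = n₃/n₂ = tan 41.87° = 0.8963.
n₃/n₁ = 1.3046. Then tan θ_B(1→3) = n₃/n₁, so θ_B(1→3) = arctan(1.3046) = 52.53°.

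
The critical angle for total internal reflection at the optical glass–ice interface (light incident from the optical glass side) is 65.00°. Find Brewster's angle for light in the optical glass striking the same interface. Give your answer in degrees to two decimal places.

θ_B ≈ 42.19°

n₂/n₁ = sin θ_c = sin 65.00° = 0.9063.
tan θ_B equals the same ratio, so θ_B = arctan(0.9063) = 42.19°.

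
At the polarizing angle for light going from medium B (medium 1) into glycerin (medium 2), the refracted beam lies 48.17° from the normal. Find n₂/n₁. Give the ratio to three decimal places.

θ_B + θ_t = 90°, so θ_B = 90° − 48.17° = 41.83°.
Then n₂/n₁ = tan θ_B = tan 41.83° = 0.895.

n₂/n₁ ≈ 0.895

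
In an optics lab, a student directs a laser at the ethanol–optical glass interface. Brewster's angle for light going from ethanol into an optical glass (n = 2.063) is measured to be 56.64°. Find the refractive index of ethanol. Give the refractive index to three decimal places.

n ≈ 1.358

At Brewster's angle, tan θ_B = n₂/n₁ with n₁ on the incident side (ethanol) and n₂ on the transmitted side (an optical glass).
n₁ = n₂ / tan θ_B = 2.063 / tan 56.64° = 1.358.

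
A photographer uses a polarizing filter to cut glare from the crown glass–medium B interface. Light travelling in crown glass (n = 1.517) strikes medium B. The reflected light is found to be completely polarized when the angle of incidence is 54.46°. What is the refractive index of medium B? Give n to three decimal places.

Full polarization of the reflected beam means tan θ_B = n₂/n₁, where n₁ is the incident medium (crown glass).
n₂ = n₁ tan θ_B = 1.517 × tan 54.46° = 2.124.

n ≈ 2.124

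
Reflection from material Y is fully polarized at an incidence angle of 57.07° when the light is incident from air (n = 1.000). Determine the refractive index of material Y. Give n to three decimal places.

n ≈ 1.544

At Brewster's angle, tan θ_B = n₂/n₁ with n₁ on the incident side (air) and n₂ on the transmitted side (material Y).
n₂ = n₁ tan θ_B = 1.000 × tan 57.07° = 1.544.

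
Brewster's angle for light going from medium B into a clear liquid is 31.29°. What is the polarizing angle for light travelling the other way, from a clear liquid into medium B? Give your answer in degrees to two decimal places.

tan θ_B' = n₁/n₂ = 1/tan θ_B, so θ_B' = 90° − θ_B.
θ_B' = 90° − 31.29° = 58.71°.

θ_B' ≈ 58.71°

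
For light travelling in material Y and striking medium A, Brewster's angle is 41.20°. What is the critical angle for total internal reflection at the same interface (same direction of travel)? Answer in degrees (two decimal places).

θ_c ≈ 61.10°

n₂/n₁ = tan 41.20° = 0.8754; the critical angle satisfies sin θ_c = n₂/n₁.
θ_c = arcsin(0.8754) = 61.10°.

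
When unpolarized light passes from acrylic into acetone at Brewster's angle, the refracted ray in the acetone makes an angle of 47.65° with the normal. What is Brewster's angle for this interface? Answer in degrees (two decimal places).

θ_B ≈ 42.35°

At Brewster's angle the reflected and refracted rays are perpendicular, so θ_B + θ_t = 90°.
So θ_B = 90° − θ_t = 90° − 47.65° = 42.35°.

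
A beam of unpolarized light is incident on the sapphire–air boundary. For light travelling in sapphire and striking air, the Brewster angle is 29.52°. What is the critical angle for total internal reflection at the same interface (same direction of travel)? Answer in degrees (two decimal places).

θ_c ≈ 34.49°

tan θ_B = n₂/n₁ = tan 29.52° = 0.5662.
Total internal reflection: sin θ_c = n₂/n₁ = 0.5662.
θ_c = arcsin(0.5662) = 34.49°.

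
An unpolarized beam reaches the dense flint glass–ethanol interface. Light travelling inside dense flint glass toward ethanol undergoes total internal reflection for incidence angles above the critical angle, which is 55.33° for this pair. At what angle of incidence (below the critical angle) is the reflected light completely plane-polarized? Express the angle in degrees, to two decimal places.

θ_B ≈ 39.44°

sin θ_c = n₂/n₁, so n₂/n₁ = sin 55.33° = 0.8224.
Brewster: tan θ_B = n₂/n₁ = 0.8224.
θ_B = arctan(0.8224) = 39.44°.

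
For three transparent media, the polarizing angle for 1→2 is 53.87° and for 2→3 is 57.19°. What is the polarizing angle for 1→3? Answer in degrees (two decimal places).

tan θ_B(1→2) = n₂/n₁ = tan 53.87° = 1.3698.
tan θ_B(2→3) = n₃/n₂ = tan 57.19° = 1.5511.
Multiplying, n₃/n₁ = 1.3698 × 1.5511 = 2.1248, and θ_B(1→3) = arctan 2.1248 = 64.80°.

θ_B ≈ 64.80°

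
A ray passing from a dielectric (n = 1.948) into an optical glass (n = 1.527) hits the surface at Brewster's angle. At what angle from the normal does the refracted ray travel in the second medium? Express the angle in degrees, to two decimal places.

First find Brewster's angle: tan θ_B = 1.527/1.948 = 0.7839, giving θ_B = 38.09°.
The refracted ray is perpendicular to the reflected ray, so θ_t = 90° − θ_B = 51.91°.

θ_t ≈ 51.91°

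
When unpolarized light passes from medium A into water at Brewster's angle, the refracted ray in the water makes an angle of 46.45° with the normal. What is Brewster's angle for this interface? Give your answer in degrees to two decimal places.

θ_B ≈ 43.55°

At Brewster's angle the reflected and refracted rays are perpendicular, so θ_B + θ_t = 90°.
θ_B = 90° − 46.45° = 43.55°.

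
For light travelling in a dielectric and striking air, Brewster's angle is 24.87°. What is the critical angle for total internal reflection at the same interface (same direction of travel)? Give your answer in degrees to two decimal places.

θ_c ≈ 27.62°

From Brewster, n₂/n₁ = tan θ_B = tan 24.87° = 0.4635.
Then sin θ_c = n₂/n₁ = 0.4635, so θ_c = arcsin 0.4635 = 27.62°.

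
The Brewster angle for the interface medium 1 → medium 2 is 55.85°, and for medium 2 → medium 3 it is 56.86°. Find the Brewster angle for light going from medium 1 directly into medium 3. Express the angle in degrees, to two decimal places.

θ_B ≈ 66.11°

tan θ_B(1→2) = n₂/n₁ = tan 55.85° = 1.4742.
tan θ_B(2→3) = n₃/n₂ = tan 56.86° = 1.5317.
n₃/n₁ = 2.2580. Then tan θ_B(1→3) = n₃/n₁, so θ_B(1→3) = arctan(2.2580) = 66.11°.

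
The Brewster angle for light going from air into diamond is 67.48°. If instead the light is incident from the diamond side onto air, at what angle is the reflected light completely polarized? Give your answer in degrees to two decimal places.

θ_B' ≈ 22.52°

The two Brewster angles are complementary: θ_B' = 90° − θ_B = 90° − 67.48° = 22.52°.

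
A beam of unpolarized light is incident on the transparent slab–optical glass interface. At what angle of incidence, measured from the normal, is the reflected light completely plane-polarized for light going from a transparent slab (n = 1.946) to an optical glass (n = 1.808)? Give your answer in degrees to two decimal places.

tan θ_B = n₂/n₁ = 1.808/1.946 = 0.9291.
θ_B = arctan(0.9291) = 42.89°.

θ_B ≈ 42.89°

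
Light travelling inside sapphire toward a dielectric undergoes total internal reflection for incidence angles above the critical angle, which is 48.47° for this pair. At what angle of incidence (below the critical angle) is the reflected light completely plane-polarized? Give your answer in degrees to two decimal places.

sin θ_c = n₂/n₁, so n₂/n₁ = sin 48.47° = 0.7486.
Brewster: tan θ_B = n₂/n₁ = 0.7486.
θ_B = arctan(0.7486) = 36.82°.

θ_B ≈ 36.82°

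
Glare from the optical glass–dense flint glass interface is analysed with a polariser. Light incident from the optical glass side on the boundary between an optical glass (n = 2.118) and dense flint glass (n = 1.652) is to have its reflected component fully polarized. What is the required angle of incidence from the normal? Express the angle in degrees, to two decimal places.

θ_B ≈ 37.95°

Brewster's condition: tan θ_B = n₂/n₁ = 1.652/2.118 = 0.7800.
So θ_B = arctan 0.7800 = 37.95°.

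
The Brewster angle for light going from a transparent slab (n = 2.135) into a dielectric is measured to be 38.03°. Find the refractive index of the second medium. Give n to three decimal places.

Full polarization of the reflected beam means tan θ_B = n₂/n₁, where n₁ is the incident medium (a transparent slab).
n₂ = n₁ tan θ_B = 2.135 × tan 38.03° = 1.670.

n ≈ 1.670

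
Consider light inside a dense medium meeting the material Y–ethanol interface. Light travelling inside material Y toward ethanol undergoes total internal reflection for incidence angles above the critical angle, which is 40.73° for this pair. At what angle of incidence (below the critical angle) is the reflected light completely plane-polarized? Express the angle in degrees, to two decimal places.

At the critical angle sin θ_c = n₂/n₁, giving n₂/n₁ = sin 40.73° = 0.6525.
Then tan θ_B = n₂/n₁ = 0.6525, so θ_B = arctan 0.6525 = 33.12°.

θ_B ≈ 33.12°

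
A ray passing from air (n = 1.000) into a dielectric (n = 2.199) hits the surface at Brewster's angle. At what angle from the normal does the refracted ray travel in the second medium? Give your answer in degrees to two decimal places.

tan θ_B = n₂/n₁ = 2.199/1.000 = 2.1990, so θ_B = 65.55°.
The refracted ray is perpendicular to the reflected ray, so θ_t = 90° − θ_B = 24.45°.

θ_t ≈ 24.45°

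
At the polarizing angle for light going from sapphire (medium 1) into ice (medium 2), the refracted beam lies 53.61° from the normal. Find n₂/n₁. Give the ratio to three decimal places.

n₂/n₁ ≈ 0.737

At Brewster incidence θ_B = 90° − θ_t = 90° − 53.61° = 36.39°.
Then n₂/n₁ = tan θ_B = tan 36.39° = 0.737.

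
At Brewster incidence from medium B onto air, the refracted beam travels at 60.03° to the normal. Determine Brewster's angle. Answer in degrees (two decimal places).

θ_B ≈ 29.97°

At Brewster's angle the reflected and refracted rays are perpendicular, so θ_B + θ_t = 90°.
So θ_B = 90° − θ_t = 90° − 60.03° = 29.97°.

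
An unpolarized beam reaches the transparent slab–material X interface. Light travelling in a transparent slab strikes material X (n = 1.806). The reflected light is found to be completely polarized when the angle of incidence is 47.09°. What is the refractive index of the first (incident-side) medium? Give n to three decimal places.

Brewster's law: tan θ_B = n₂/n₁ (light incident in a transparent slab, refracted into material X).
n₁ = n₂ / tan θ_B = 1.806 / tan 47.09° = 1.679.

n ≈ 1.679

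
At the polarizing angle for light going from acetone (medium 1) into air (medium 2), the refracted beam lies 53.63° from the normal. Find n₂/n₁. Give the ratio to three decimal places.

At Brewster incidence θ_B = 90° − θ_t = 90° − 53.63° = 36.37°.
tan θ_B = n₂/n₁, so n₂/n₁ = tan 36.37° = 0.736.

n₂/n₁ ≈ 0.736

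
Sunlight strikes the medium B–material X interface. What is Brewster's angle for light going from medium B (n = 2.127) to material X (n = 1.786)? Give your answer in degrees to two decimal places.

θ_B ≈ 40.02°

tan θ_B = n₂/n₁ = 1.786/2.127 = 0.8397.
So θ_B = arctan 0.8397 = 40.02°.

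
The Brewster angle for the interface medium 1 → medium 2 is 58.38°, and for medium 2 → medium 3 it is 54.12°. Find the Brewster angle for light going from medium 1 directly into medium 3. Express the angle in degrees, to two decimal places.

θ_B ≈ 65.99°

Each Brewster angle gives a ratio: n₂/n₁ = tan 58.38° = 1.6242, n₃/n₂ = tan 54.12° = 1.3825.
n₃/n₁ = 2.2454. Then tan θ_B(1→3) = n₃/n₁, so θ_B(1→3) = arctan(2.2454) = 65.99°.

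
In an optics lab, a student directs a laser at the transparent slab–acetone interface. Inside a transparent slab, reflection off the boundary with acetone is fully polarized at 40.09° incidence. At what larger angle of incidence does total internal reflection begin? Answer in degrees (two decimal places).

θ_c ≈ 57.33°

n₂/n₁ = tan 40.09° = 0.8418; the critical angle satisfies sin θ_c = n₂/n₁.
θ_c = arcsin(0.8418) = 57.33°.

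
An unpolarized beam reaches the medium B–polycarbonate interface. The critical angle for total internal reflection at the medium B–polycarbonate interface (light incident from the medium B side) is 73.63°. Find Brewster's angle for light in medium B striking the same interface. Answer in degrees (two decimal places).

n₂/n₁ = sin θ_c = sin 73.63° = 0.9595.
tan θ_B equals the same ratio, so θ_B = arctan(0.9595) = 43.81°.

θ_B ≈ 43.81°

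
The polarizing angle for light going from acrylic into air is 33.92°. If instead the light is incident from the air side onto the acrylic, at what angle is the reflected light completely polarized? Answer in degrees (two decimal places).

The two Brewster angles are complementary: θ_B' = 90° − θ_B = 90° − 33.92° = 56.08°.

θ_B' ≈ 56.08°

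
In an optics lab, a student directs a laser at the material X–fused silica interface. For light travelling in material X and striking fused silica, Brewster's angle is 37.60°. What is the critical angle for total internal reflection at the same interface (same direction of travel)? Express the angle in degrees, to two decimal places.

θ_c ≈ 50.36°

From Brewster, n₂/n₁ = tan θ_B = tan 37.60° = 0.7701.
Then sin θ_c = n₂/n₁ = 0.7701, so θ_c = arcsin 0.7701 = 50.36°.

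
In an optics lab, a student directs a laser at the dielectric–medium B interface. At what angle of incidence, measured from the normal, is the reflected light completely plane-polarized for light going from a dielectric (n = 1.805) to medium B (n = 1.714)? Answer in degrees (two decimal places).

Brewster's condition: tan θ_B = n₂/n₁ = 1.714/1.805 = 0.9496.
θ_B = arctan(0.9496) = 43.52°.

θ_B ≈ 43.52°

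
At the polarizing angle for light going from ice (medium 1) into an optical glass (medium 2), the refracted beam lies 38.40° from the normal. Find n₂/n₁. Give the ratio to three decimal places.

θ_B + θ_t = 90°, so θ_B = 90° − 38.40° = 51.60°.
Then n₂/n₁ = tan θ_B = tan 51.60° = 1.262.

n₂/n₁ ≈ 1.262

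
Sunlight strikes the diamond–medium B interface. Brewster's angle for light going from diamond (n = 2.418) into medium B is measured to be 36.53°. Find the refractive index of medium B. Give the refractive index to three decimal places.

n ≈ 1.791

Brewster's law: tan θ_B = n₂/n₁ (light incident in diamond, refracted into medium B).
n₂ = n₁ tan θ_B = 2.418 × tan 36.53° = 1.791.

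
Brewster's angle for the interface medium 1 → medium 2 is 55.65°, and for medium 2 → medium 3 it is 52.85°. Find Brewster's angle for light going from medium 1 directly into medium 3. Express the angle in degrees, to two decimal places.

θ_B ≈ 62.62°

n₂/n₁ = tan 55.65° = 1.4632 and n₃/n₂ = tan 52.85° = 1.3198.
Multiplying, n₃/n₁ = 1.4632 × 1.3198 = 1.9312, and θ_B(1→3) = arctan 1.9312 = 62.62°.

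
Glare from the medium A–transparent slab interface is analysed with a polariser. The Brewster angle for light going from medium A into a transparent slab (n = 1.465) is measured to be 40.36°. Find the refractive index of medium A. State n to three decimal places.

At the Brewster angle, tan θ_B = n₂/n₁ with n₁ on the incident side (medium A) and n₂ on the transmitted side (a transparent slab).
n₁ = n₂ / tan θ_B = 1.465 / tan 40.36° = 1.724.

n ≈ 1.724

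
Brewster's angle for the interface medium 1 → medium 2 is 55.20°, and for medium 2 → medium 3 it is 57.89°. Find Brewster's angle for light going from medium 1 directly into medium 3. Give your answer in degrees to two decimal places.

Each Brewster angle gives a ratio: n₂/n₁ = tan 55.20° = 1.4388, n₃/n₂ = tan 57.89° = 1.5935.
n₃/n₁ = 2.2928. Then tan θ_B(1→3) = n₃/n₁, so θ_B(1→3) = arctan(2.2928) = 66.44°.

θ_B ≈ 66.44°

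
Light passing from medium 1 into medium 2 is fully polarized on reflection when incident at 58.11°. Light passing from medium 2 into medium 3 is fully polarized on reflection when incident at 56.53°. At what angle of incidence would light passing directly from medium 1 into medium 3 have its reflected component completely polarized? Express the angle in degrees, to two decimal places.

Each Brewster angle gives a ratio: n₂/n₁ = tan 58.11° = 1.6072, n₃/n₂ = tan 56.53° = 1.5126.
Multiplying, n₃/n₁ = 1.6072 × 1.5126 = 2.4310, and θ_B(1→3) = arctan 2.4310 = 67.64°.

θ_B ≈ 67.64°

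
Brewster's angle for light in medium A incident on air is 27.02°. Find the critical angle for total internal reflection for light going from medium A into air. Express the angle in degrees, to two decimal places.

From Brewster, n₂/n₁ = tan θ_B = tan 27.02° = 0.5100.
Then sin θ_c = n₂/n₁ = 0.5100, so θ_c = arcsin 0.5100 = 30.66°.

θ_c ≈ 30.66°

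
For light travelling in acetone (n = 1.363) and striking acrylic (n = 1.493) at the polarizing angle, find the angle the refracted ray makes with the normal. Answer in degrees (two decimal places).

tan θ_B = n₂/n₁ = 1.493/1.363 = 1.0954, so θ_B = 47.61°.
Since θ_B + θ_t = 90° at Brewster incidence, θ_t = 90° − 47.61° = 42.39°.

θ_t ≈ 42.39°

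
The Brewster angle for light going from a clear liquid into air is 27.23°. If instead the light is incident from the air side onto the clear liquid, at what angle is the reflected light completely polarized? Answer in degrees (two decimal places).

Reversing the direction swaps n₁ and n₂, so tan θ_B' = 1/tan θ_B and θ_B' = 90° − θ_B.
Hence θ_B' = 90° − 27.23° = 62.77°.

θ_B' ≈ 62.77°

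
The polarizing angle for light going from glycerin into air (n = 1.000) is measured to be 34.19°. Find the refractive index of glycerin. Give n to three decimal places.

n ≈ 1.472

Brewster's law: tan θ_B = n₂/n₁ (light incident in glycerin, refracted into air).
n₁ = n₂ / tan θ_B = 1.000 / tan 34.19° = 1.472.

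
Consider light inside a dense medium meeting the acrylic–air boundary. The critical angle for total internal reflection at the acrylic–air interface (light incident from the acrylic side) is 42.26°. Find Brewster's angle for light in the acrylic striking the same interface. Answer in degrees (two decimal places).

θ_B ≈ 33.92°

At the critical angle sin θ_c = n₂/n₁, giving n₂/n₁ = sin 42.26° = 0.6725.
Then tan θ_B = n₂/n₁ = 0.6725, so θ_B = arctan 0.6725 = 33.92°.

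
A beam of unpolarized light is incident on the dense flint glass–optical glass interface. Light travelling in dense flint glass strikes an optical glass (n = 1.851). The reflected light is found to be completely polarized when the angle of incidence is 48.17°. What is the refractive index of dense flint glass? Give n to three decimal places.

Full polarization of the reflected beam means tan θ_B = n₂/n₁, where n₁ is the incident medium (dense flint glass).
n₁ = n₂ / tan θ_B = 1.851 / tan 48.17° = 1.657.

n ≈ 1.657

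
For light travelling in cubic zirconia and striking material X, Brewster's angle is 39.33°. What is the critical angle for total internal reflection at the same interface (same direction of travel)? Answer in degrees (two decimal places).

θ_c ≈ 55.02°

From Brewster, n₂/n₁ = tan θ_B = tan 39.33° = 0.8194.
Then sin θ_c = n₂/n₁ = 0.8194, so θ_c = arcsin 0.8194 = 55.02°.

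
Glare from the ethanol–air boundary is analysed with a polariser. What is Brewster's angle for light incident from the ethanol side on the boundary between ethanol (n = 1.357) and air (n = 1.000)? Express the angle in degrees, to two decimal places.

At Brewster's angle the reflected and refracted rays are perpendicular, which with Snell's law gives tan θ_B = n₂/n₁.
Here n₂/n₁ = 1.000/1.357 = 0.7369, and Brewster's law gives tan θ_B = n₂/n₁.
θ_B = arctan(0.7369) = 36.39°.

θ_B ≈ 36.39°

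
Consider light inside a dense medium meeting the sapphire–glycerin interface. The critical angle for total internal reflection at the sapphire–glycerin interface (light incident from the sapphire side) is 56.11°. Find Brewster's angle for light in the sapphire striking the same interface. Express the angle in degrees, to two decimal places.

θ_B ≈ 39.70°

n₂/n₁ = sin θ_c = sin 56.11° = 0.8301.
tan θ_B equals the same ratio, so θ_B = arctan(0.8301) = 39.70°.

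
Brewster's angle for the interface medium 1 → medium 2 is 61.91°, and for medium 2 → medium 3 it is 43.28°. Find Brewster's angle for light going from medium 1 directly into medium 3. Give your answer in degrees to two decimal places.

θ_B ≈ 60.46°

Each Brewster angle gives a ratio: n₂/n₁ = tan 61.91° = 1.8736, n₃/n₂ = tan 43.28° = 0.9417.
Multiplying, n₃/n₁ = 1.8736 × 0.9417 = 1.7644, and θ_B(1→3) = arctan 1.7644 = 60.46°.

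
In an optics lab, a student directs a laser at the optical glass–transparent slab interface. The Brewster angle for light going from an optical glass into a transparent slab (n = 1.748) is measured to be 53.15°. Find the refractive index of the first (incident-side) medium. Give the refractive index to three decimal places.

Full polarization of the reflected beam means tan θ_B = n₂/n₁, where n₁ is the incident medium (an optical glass).
n₁ = n₂ / tan θ_B = 1.748 / tan 53.15° = 1.310.

n ≈ 1.310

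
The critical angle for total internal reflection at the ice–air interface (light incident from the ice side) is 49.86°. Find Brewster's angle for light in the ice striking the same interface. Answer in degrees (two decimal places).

θ_B ≈ 37.40°

At the critical angle sin θ_c = n₂/n₁, giving n₂/n₁ = sin 49.86° = 0.7645.
Then tan θ_B = n₂/n₁ = 0.7645, so θ_B = arctan 0.7645 = 37.40°.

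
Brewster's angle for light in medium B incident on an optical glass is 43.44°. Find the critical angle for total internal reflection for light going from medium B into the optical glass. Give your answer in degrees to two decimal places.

θ_c ≈ 71.26°

From Brewster, n₂/n₁ = tan θ_B = tan 43.44° = 0.9470.
Then sin θ_c = n₂/n₁ = 0.9470, so θ_c = arcsin 0.9470 = 71.26°.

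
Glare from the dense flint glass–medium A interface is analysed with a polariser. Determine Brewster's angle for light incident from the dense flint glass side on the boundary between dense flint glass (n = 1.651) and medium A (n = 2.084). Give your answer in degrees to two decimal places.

Brewster's condition: tan θ_B = n₂/n₁ = 2.084/1.651 = 1.2623.
θ_B = arctan(1.2623) = 51.61°.

θ_B ≈ 51.61°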